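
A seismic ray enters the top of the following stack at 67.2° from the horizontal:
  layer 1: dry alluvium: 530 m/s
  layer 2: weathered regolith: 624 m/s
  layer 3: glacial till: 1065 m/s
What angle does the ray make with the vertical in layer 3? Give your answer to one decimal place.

51.1°

From the normal: θ₁ = 90° − 67.2° = 22.8°.
Snell's law across each interface conserves sin θ / V, so sin θ_3 = V_3·sin θ₁/V₁.
sin θ_3 = 1065 × sin 22.8° / 530 = 0.7787.
θ_3 = arcsin 0.7787 = 51.14°.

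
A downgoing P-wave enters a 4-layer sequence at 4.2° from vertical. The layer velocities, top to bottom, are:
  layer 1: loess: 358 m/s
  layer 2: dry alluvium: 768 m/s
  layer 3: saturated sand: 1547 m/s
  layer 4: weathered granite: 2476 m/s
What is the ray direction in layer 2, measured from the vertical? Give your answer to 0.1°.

Snell's law across each interface conserves sin θ / V, so sin θ_2 = V_2·sin θ₁/V₁.
sin θ_2 = 768 × sin 4.2° / 358 = 0.1571.
θ_2 = arcsin 0.1571 = 9.04°.

9.0°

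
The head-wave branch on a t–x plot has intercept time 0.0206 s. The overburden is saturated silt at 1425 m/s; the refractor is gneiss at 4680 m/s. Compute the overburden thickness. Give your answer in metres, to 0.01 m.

θ_c = arcsin(1425/4680) = 17.73°; cos θ_c = 0.9525.
tᵢ = 2h cos θ_c/V₁ ⇒ h = tᵢ·V₁/(2 cos θ_c) = 0.0206·1425/(2·0.9525) = 15.41 m.

15.41 m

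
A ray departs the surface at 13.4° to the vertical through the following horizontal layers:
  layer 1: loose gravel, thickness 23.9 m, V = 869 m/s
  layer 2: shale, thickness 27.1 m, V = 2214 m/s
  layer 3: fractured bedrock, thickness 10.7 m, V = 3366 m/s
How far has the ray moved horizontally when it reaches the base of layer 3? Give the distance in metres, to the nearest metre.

47 m

Ray parameter p = sin 13.4° / 869 m/s = 2.6668e-04 s/m.
Layer 1: θ = 13.40°; offset = 23.9·tan 13.40° = 5.694 m.
Layer 2: sin θ = p·2214 = 0.5904 → θ = 36.19°; offset = 27.1·tan 36.19° = 19.826 m.
Layer 3: sin θ = p·3366 = 0.8977 → θ = 63.85°; offset = 10.7·tan 63.85° = 21.795 m.
Total horizontal offset = 47.314 m.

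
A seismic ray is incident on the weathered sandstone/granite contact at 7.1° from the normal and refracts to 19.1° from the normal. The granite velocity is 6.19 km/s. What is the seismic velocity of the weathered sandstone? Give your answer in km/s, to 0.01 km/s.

2.34 km/s

Snell's law: sin 7.1°/V₁ = sin 19.1°/V₂.
V₁ = V₂·sin 7.1°/sin 19.1° = 6.19 × 0.3777 = 2.34 km/s.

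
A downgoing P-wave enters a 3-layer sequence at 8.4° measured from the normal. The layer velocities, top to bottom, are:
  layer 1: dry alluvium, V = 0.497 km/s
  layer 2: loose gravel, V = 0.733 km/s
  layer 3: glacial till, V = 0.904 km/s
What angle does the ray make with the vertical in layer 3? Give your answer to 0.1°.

Snell's law across each interface conserves sin θ / V, so sin θ_3 = V_3·sin θ₁/V₁.
sin θ_3 = 0.904 × sin 8.4° / 0.497 = 0.2657.
θ_3 = arcsin 0.2657 = 15.41°.

15.4°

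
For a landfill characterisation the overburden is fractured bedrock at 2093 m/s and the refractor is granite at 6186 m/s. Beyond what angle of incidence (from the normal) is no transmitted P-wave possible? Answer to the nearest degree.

20°

At critical incidence the refracted ray runs along the interface (θ₂ = 90°), so sin θ_c = V₁/V₂.
θ_c = arcsin(2093/6186) = arcsin 0.3383 = 19.78°.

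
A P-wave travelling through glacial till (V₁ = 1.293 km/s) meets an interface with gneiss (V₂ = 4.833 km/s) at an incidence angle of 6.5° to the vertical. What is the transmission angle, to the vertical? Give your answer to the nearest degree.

25°

sin θ₁/V₁ = sin θ₂/V₂ ⇒ sin θ₂ = 4.833·sin 6.5°/1.293 = 4.833·0.1132/1.293 = 0.4231.
θ₂ = arcsin 0.4231 = 25.03° from the normal.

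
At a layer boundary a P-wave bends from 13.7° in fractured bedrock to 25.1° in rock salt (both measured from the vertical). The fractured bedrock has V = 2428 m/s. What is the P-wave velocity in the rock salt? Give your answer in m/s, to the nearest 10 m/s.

4350 m/s

Snell's law: sin 13.7°/V₁ = sin 25.1°/V₂.
V₂ = V₁·sin 25.1°/sin 13.7° = 2428 × 1.7911 = 4348.78 m/s.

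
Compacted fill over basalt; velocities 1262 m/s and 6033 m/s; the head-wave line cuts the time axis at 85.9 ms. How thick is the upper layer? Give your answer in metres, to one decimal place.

h = tᵢ·V₁·V₂ / (2·√(V₂²−V₁²)).
√(V₂²−V₁²) = √(6033² − 1262²) = 5899.5 m/s.
h = 0.0859 s × 1262 × 6033 / (2 × 5899.5) = 55.43 m.

55.4 m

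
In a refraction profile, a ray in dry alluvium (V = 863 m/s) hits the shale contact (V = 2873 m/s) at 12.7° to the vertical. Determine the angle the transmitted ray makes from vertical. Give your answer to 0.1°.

47.0°

sin θ₁/V₁ = sin θ₂/V₂ ⇒ sin θ₂ = 2873·sin 12.7°/863 = 2873·0.2198/863 = 0.7319.
θ₂ = arcsin 0.7319 = 47.04° from the normal.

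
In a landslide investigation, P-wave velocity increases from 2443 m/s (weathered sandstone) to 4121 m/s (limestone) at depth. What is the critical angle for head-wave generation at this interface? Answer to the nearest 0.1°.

36.4°

At critical incidence the refracted ray runs along the interface (θ₂ = 90°), so sin θ_c = V₁/V₂.
θ_c = arcsin(2443/4121) = arcsin 0.5928 = 36.36°.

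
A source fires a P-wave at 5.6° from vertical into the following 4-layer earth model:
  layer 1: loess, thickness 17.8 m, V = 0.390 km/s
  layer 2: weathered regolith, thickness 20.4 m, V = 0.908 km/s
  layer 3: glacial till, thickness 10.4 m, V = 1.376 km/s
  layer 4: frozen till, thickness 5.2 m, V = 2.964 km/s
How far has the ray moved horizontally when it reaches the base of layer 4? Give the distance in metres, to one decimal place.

16.1 m

Apply Snell's law at each interface; in layer i the horizontal offset is hᵢ·tan θᵢ.
Layer 1: θ = 5.60°; offset = 17.8·tan 5.60° = 1.745 m.
Layer 2: sin θ = 0.908·sin 5.6°/0.390 = 0.2272, θ = 13.13°; offset = 20.4·tan 13.13° = 4.759 m.
Layer 3: sin θ = 1.376·sin 5.6°/0.390 = 0.3443, θ = 20.14°; offset = 10.4·tan 20.14° = 3.814 m.
Layer 4: sin θ = 2.964·sin 5.6°/0.390 = 0.7416, θ = 47.87°; offset = 5.2·tan 47.87° = 5.749 m.
Total horizontal offset = 16.067 m.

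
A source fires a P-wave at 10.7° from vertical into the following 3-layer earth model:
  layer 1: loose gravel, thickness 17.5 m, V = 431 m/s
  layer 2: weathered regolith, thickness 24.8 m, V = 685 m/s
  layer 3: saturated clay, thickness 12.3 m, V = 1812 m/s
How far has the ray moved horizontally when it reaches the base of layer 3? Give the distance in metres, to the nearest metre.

26 m

p = sin θ₁/V₁ = sin 10.7°/431 = 4.3078e-04 s/m is conserved through the stack.
Layer 1: θ = 10.70°; offset = 17.5·tan 10.70° = 3.307 m.
Layer 2: sin θ = p·685 = 0.2951 → θ = 17.16°; offset = 24.8·tan 17.16° = 7.659 m.
Layer 3: sin θ = p·1812 = 0.7806 → θ = 51.31°; offset = 12.3·tan 51.31° = 15.360 m.
Σ offsets = 26.326 m.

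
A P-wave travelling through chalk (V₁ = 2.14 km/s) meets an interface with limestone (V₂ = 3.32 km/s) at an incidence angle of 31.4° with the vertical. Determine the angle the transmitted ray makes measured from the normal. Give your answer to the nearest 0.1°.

Snell's law: sin θ₂ = (V₂/V₁)·sin θ₁ = (3.32/2.14)·sin 31.4° = 0.8083.
θ₂ = sin⁻¹(0.8083) = 53.93° (from vertical).

53.9°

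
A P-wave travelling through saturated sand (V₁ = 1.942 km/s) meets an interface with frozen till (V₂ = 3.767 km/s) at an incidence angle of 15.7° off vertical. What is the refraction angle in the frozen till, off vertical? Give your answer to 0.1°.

sin θ₁/V₁ = sin θ₂/V₂ ⇒ sin θ₂ = 3.767·sin 15.7°/1.942 = 3.767·0.2706/1.942 = 0.5249.
θ₂ = arcsin 0.5249 = 31.66° from the normal.

31.7°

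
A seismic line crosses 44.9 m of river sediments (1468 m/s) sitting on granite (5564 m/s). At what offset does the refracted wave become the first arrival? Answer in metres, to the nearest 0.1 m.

x_cross = 2h·√((V₂+V₁)/(V₂−V₁)).
(V₂+V₁)/(V₂−V₁) = (5564+1468)/(5564−1468) = 1.7168; √ = 1.3103.
x_cross = 2·44.9·1.3103 = 117.66 m.

117.7 m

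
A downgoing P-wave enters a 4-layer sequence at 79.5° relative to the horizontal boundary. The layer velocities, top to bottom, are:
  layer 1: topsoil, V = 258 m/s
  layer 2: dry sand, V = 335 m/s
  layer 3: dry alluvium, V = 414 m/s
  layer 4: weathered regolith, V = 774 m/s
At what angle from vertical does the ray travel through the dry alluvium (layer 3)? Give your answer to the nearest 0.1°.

From the normal: θ₁ = 90° − 79.5° = 10.5°.
Snell's law across each interface conserves sin θ / V, so sin θ_3 = V_3·sin θ₁/V₁.
sin θ_3 = 414 × sin 10.5° / 258 = 0.2924.
θ_3 = arcsin 0.2924 = 17.00°.

17.0°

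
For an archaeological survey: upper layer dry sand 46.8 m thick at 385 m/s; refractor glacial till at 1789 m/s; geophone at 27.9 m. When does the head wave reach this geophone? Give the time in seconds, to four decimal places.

0.2530 s

θ_c = arcsin(V₁/V₂) = arcsin(385/1789) = 12.43°, cos θ_c = 0.9766.
Intercept time tᵢ = 2h cos θ_c / V₁ = 2·46.8·0.9766/385 = 0.23742 s.
t = x/V₂ + tᵢ = 27.9/1789 + 0.23742 = 0.25302 s.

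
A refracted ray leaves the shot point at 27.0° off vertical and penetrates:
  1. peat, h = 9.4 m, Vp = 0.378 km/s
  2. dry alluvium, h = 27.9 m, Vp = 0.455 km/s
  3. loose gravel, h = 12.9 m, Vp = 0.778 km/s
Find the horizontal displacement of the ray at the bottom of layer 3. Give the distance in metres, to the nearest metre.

Ray parameter p = sin 27.0° / 0.378 km/s = 1.2010e+00 s/km.
Layer 1: θ = 27.00°; offset = 9.4·tan 27.00° = 4.790 m.
Layer 2: sin θ = p·0.455 = 0.5465 → θ = 33.13°; offset = 27.9·tan 33.13° = 18.205 m.
Layer 3: sin θ = p·0.778 = 0.9344 → θ = 69.13°; offset = 12.9·tan 69.13° = 33.839 m.
Σ offsets = 56.833 m.

57 m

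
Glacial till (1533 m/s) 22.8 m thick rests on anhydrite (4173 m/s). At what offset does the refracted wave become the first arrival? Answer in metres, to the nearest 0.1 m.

67.0 m

x_cross = 2h·√((V₂+V₁)/(V₂−V₁)).
(V₂+V₁)/(V₂−V₁) = (4173+1533)/(4173−1533) = 2.1614; √ = 1.4702.
x_cross = 2·22.8·1.4702 = 67.04 m.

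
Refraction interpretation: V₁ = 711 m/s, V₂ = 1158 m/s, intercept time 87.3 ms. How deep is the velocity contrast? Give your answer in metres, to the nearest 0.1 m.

39.3 m

θ_c = arcsin(711/1158) = 37.88°; cos θ_c = 0.7893.
tᵢ = 2h cos θ_c/V₁ ⇒ h = tᵢ·V₁/(2 cos θ_c) = 0.0873·711/(2·0.7893) = 39.32 m.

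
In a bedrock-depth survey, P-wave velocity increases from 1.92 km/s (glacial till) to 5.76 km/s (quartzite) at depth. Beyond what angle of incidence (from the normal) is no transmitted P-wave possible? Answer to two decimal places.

At critical incidence the refracted ray runs along the interface (θ₂ = 90°), so sin θ_c = V₁/V₂.
θ_c = arcsin(1.92/5.76) = arcsin 0.3333 = 19.47°.

19.47°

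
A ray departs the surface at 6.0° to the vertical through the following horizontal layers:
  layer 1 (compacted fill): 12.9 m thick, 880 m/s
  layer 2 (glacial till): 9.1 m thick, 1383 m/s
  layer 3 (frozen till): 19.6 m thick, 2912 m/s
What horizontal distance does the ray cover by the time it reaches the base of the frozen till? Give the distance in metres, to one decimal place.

Ray parameter p = sin 6.0° / 880 m/s = 1.1878e-04 s/m.
Layer 1: θ = 6.00°; offset = 12.9·tan 6.00° = 1.356 m.
Layer 2: sin θ = p·1383 = 0.1643 → θ = 9.46°; offset = 9.1·tan 9.46° = 1.516 m.
Layer 3: sin θ = p·2912 = 0.3459 → θ = 20.24°; offset = 19.6·tan 20.24° = 7.226 m.
Total horizontal offset = 10.097 m.

10.1 m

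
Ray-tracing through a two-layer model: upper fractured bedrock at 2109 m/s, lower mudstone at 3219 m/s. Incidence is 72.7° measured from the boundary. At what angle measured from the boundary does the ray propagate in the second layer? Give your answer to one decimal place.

63.0°

Angle from the normal: 90° − 72.7° = 17.3°.
Snell's law: sin θ₂ = (V₂/V₁)·sin θ₁ = (3219/2109)·sin 17.3° = 0.4539.
θ₂ = sin⁻¹(0.4539) = 26.99° (from vertical).
From the interface: 90° − 26.99° = 63.01°.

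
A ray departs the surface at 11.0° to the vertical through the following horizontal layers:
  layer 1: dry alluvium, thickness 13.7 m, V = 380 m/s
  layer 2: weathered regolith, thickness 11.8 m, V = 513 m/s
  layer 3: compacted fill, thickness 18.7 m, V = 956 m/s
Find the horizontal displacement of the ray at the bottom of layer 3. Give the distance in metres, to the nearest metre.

Apply Snell's law at each interface; in layer i the horizontal offset is hᵢ·tan θᵢ.
Layer 1: θ = 11.00°; offset = 13.7·tan 11.00° = 2.663 m.
Layer 2: sin θ = 513·sin 11.0°/380 = 0.2576, θ = 14.93°; offset = 11.8·tan 14.93° = 3.146 m.
Layer 3: sin θ = 956·sin 11.0°/380 = 0.4800, θ = 28.69°; offset = 18.7·tan 28.69° = 10.233 m.
Total horizontal offset = 16.041 m.

16 m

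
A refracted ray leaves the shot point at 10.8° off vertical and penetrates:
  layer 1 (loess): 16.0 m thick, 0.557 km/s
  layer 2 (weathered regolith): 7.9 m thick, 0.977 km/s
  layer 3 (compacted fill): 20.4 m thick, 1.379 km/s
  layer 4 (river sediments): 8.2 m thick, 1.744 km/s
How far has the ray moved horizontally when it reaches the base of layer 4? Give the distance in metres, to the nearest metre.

Ray parameter p = sin 10.8° / 0.557 km/s = 3.3641e-01 s/km.
Layer 1: θ = 10.80°; offset = 16.0·tan 10.80° = 3.052 m.
Layer 2: sin θ = p·0.977 = 0.3287 → θ = 19.19°; offset = 7.9·tan 19.19° = 2.749 m.
Layer 3: sin θ = p·1.379 = 0.4639 → θ = 27.64°; offset = 20.4·tan 27.64° = 10.683 m.
Layer 4: sin θ = p·1.744 = 0.5867 → θ = 35.92°; offset = 8.2·tan 35.92° = 5.941 m.
Σ offsets = 22.425 m.

22 m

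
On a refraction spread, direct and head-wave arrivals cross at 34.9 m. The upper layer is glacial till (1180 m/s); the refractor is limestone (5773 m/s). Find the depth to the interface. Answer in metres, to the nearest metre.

14 m

h = (x_cross/2)·√((V₂−V₁)/(V₂+V₁)).
(V₂−V₁)/(V₂+V₁) = (5773−1180)/(5773+1180) = 0.6606; √ = 0.8128.
h = (34.9/2)·0.8128 = 14.18 m.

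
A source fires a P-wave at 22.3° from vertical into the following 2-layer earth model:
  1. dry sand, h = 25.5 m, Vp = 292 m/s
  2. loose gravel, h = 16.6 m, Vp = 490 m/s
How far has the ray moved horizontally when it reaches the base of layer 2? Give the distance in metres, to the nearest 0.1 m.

p = sin θ₁/V₁ = sin 22.3°/292 = 1.2995e-03 s/m is conserved through the stack.
Layer 1: θ = 22.30°; offset = 25.5·tan 22.30° = 10.458 m.
Layer 2: sin θ = p·490 = 0.6368 → θ = 39.55°; offset = 16.6·tan 39.55° = 13.709 m.
Σ offsets = 24.167 m.

24.2 m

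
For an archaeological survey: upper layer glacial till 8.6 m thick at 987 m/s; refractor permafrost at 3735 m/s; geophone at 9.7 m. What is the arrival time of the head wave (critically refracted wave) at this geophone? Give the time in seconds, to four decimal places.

0.0194 s

t = x/V₂ + 2h·√(V₂²−V₁²)/(V₁V₂).
√(V₂²−V₁²) = √(3735²−987²) = 3602.2 m/s; delay term = 2·8.6·3602.2/(987·3735) = 0.01681 s.
t = 9.7/3735 + 0.01681 = 0.01940 s.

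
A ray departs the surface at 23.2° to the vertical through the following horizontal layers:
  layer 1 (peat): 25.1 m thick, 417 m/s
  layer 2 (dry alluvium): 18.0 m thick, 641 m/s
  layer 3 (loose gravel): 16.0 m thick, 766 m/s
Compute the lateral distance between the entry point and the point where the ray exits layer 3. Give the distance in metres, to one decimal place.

41.2 m

Apply Snell's law at each interface; in layer i the horizontal offset is hᵢ·tan θᵢ.
Layer 1: θ = 23.20°; offset = 25.1·tan 23.20° = 10.758 m.
Layer 2: sin θ = 641·sin 23.2°/417 = 0.6056, θ = 37.27°; offset = 18.0·tan 37.27° = 13.697 m.
Layer 3: sin θ = 766·sin 23.2°/417 = 0.7236, θ = 46.36°; offset = 16.0·tan 46.36° = 16.776 m.
Σ offsets = 41.231 m.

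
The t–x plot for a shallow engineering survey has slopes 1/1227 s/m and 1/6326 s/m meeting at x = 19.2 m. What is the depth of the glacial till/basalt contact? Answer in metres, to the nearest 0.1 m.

h = (x_cross/2)·√((V₂−V₁)/(V₂+V₁)).
(V₂−V₁)/(V₂+V₁) = (6326−1227)/(6326+1227) = 0.6751; √ = 0.8216.
h = (19.2/2)·0.8216 = 7.89 m.

7.9 m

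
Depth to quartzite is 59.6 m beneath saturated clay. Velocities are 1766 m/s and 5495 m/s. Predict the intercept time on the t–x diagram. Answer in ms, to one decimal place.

tᵢ = 2h·√(V₂²−V₁²)/(V₁V₂).
√(V₂²−V₁²) = √(5495²−1766²) = 5203.5 m/s.
tᵢ = 2·59.6·5203.5/(1766·5495) = 0.06392 s.

63.9 ms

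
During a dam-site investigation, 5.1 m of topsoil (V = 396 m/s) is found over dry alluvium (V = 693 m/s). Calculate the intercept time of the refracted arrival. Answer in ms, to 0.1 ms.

θ_c = arcsin(V₁/V₂) = arcsin(396/693) = 34.85°; cos θ_c = 0.8207.
tᵢ = 2h·cos θ_c / V₁ = 2·5.1·0.8207 / 396 = 0.02114 s.

21.1 ms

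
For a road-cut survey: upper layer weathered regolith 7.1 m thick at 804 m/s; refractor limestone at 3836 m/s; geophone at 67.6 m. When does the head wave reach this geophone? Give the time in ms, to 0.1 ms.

34.9 ms

t = x/V₂ + 2h·√(V₂²−V₁²)/(V₁V₂).
√(V₂²−V₁²) = √(3836²−804²) = 3750.8 m/s; delay term = 2·7.1·3750.8/(804·3836) = 0.01727 s.
t = 67.6/3836 + 0.01727 = 0.03489 s.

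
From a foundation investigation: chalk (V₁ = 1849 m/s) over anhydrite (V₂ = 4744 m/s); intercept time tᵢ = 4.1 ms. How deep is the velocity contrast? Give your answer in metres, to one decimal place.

4.1 m

θ_c = arcsin(1849/4744) = 22.94°; cos θ_c = 0.9209.
tᵢ = 2h cos θ_c/V₁ ⇒ h = tᵢ·V₁/(2 cos θ_c) = 0.0041·1849/(2·0.9209) = 4.12 m.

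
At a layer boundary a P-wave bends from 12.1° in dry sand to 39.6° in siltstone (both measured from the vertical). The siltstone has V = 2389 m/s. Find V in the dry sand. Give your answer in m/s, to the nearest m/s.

Snell's law: sin 12.1°/V₁ = sin 39.6°/V₂.
V₁ = V₂·sin 12.1°/sin 39.6° = 2389 × 0.3289 = 785.63 m/s.

786 m/s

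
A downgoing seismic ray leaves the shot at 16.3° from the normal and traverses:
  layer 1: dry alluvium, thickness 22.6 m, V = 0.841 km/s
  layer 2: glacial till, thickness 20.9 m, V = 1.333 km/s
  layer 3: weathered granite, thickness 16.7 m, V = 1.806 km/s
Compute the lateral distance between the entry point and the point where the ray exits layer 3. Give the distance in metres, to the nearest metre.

30 m

Apply Snell's law at each interface; in layer i the horizontal offset is hᵢ·tan θᵢ.
Layer 1: θ = 16.30°; offset = 22.6·tan 16.30° = 6.609 m.
Layer 2: sin θ = 1.333·sin 16.3°/0.841 = 0.4449, θ = 26.41°; offset = 20.9·tan 26.41° = 10.381 m.
Layer 3: sin θ = 1.806·sin 16.3°/0.841 = 0.6027, θ = 37.06°; offset = 16.7·tan 37.06° = 12.614 m.
Summing the layer offsets gives 29.604 m.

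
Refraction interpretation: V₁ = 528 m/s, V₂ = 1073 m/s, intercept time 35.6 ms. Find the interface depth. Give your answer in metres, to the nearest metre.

11 m

θ_c = arcsin(528/1073) = 29.48°; cos θ_c = 0.8706.
tᵢ = 2h cos θ_c/V₁ ⇒ h = tᵢ·V₁/(2 cos θ_c) = 0.0356·528/(2·0.8706) = 10.80 m.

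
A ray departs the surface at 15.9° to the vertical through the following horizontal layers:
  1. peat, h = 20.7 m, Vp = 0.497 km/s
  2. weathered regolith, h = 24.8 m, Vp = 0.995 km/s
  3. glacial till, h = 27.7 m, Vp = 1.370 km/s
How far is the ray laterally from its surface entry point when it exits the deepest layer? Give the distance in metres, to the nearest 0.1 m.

54.1 m

Apply Snell's law at each interface; in layer i the horizontal offset is hᵢ·tan θᵢ.
Layer 1: θ = 15.90°; offset = 20.7·tan 15.90° = 5.897 m.
Layer 2: sin θ = 0.995·sin 15.9°/0.497 = 0.5485, θ = 33.26°; offset = 24.8·tan 33.26° = 16.267 m.
Layer 3: sin θ = 1.370·sin 15.9°/0.497 = 0.7552, θ = 49.04°; offset = 27.7·tan 49.04° = 31.911 m.
Σ offsets = 54.075 m.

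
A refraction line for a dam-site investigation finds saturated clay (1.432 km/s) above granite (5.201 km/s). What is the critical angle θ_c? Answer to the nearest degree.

16°

Critical incidence: sin θ_c = V₁/V₂ = 1.432/5.201 = 0.2753.
θ_c = arcsin 0.2753 = 15.98°.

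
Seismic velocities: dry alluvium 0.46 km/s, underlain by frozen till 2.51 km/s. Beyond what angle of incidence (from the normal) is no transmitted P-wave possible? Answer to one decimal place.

10.6°

At critical incidence the refracted ray runs along the interface (θ₂ = 90°), so sin θ_c = V₁/V₂.
θ_c = arcsin(0.46/2.51) = arcsin 0.1833 = 10.56°.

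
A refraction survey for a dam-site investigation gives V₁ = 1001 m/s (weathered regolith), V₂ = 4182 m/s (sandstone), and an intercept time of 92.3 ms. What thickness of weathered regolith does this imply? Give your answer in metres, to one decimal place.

θ_c = arcsin(1001/4182) = 13.85°; cos θ_c = 0.9709.
tᵢ = 2h cos θ_c/V₁ ⇒ h = tᵢ·V₁/(2 cos θ_c) = 0.0923·1001/(2·0.9709) = 47.58 m.

47.6 m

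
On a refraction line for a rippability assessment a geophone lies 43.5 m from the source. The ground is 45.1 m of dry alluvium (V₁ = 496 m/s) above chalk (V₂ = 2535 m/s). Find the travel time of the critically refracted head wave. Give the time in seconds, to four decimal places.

0.1955 s

t = x/V₂ + 2h·√(V₂²−V₁²)/(V₁V₂).
√(V₂²−V₁²) = √(2535²−496²) = 2486.0 m/s; delay term = 2·45.1·2486.0/(496·2535) = 0.17834 s.
t = 43.5/2535 + 0.17834 = 0.19550 s.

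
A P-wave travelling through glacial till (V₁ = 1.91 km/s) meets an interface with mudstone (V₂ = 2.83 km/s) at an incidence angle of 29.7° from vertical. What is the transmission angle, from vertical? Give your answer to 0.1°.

Snell's law: sin θ₂ = (V₂/V₁)·sin θ₁ = (2.83/1.91)·sin 29.7° = 0.7341.
θ₂ = arcsin 0.7341 = 47.23° from the normal.

47.2°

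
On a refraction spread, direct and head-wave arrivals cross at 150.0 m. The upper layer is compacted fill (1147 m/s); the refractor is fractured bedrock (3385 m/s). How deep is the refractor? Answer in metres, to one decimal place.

52.7 m

x_cross = 2h·√((V₂+V₁)/(V₂−V₁)) → h = x_cross / (2·√((V₂+V₁)/(V₂−V₁))).
√((V₂+V₁)/(V₂−V₁)) = √((3385+1147)/(3385−1147)) = 1.4230.
h = 150.0 / (2·1.4230) = 52.70 m.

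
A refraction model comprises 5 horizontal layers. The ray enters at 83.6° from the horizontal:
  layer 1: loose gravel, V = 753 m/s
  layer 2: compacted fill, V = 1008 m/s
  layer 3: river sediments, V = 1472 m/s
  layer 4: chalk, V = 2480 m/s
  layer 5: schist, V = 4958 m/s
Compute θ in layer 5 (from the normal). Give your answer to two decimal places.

47.22°

From the normal: θ₁ = 90° − 83.6° = 6.4°.
Snell's law across each interface conserves sin θ / V, so sin θ_5 = V_5·sin θ₁/V₁.
sin θ_5 = 4958 × sin 6.4° / 753 = 0.7339.
θ_5 = arcsin 0.7339 = 47.22°.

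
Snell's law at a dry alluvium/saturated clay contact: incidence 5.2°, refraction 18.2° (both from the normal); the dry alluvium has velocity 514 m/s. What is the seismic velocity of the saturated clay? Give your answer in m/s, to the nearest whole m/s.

1771 m/s

sin 5.2° = 0.0906; sin 18.2° = 0.3123.
V₂ = V₁·(sin θ₂/sin θ₁) = 514·(0.3123/0.0906) = 1771.33 m/s.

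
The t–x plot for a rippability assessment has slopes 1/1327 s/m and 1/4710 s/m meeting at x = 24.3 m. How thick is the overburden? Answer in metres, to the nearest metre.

h = (x_cross/2)·√((V₂−V₁)/(V₂+V₁)).
(V₂−V₁)/(V₂+V₁) = (4710−1327)/(4710+1327) = 0.5604; √ = 0.7486.
h = (24.3/2)·0.7486 = 9.10 m.

9 m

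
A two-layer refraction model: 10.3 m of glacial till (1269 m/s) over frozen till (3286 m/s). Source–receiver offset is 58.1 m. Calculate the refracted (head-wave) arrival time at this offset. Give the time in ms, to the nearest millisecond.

t = x/V₂ + 2h·√(V₂²−V₁²)/(V₁V₂).
√(V₂²−V₁²) = √(3286²−1269²) = 3031.1 m/s; delay term = 2·10.3·3031.1/(1269·3286) = 0.01497 s.
t = 58.1/3286 + 0.01497 = 0.03265 s.

33 ms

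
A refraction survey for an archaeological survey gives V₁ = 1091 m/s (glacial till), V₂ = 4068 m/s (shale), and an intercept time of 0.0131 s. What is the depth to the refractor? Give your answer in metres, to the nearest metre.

7 m

h = tᵢ·V₁·V₂ / (2·√(V₂²−V₁²)).
√(V₂²−V₁²) = √(4068² − 1091²) = 3919.0 m/s.
h = 0.0131 s × 1091 × 4068 / (2 × 3919.0) = 7.42 m.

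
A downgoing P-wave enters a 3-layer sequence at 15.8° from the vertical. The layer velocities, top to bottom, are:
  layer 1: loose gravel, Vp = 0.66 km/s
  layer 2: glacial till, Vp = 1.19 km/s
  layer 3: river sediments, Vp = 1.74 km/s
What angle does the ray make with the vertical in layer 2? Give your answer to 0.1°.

29.4°

Ray parameter p = sin 15.8° / 0.66 = 4.1255e-01 s/km.
sin θ_2 = p·V_2 = 4.1255e-01 × 1.19 = 0.4909.
θ_2 = 29.40° from the vertical.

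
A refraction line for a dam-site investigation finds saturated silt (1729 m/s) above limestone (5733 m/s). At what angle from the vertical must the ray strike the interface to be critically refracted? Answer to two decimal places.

17.55°

At critical incidence the refracted ray runs along the interface (θ₂ = 90°), so sin θ_c = V₁/V₂.
θ_c = arcsin(1729/5733) = arcsin 0.3016 = 17.55°.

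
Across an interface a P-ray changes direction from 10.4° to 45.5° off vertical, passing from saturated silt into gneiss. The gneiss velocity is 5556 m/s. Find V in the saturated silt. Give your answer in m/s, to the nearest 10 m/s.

1410 m/s

Snell's law: sin 10.4°/V₁ = sin 45.5°/V₂.
V₁ = V₂·sin 10.4°/sin 45.5° = 5556 × 0.2531 = 1406.19 m/s.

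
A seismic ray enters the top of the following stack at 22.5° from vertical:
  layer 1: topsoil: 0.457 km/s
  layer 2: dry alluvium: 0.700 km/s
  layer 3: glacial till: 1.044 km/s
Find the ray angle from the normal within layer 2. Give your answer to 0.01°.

35.89°

Ray parameter p = sin 22.5° / 0.457 = 8.3738e-01 s/km.
sin θ_2 = p·V_2 = 8.3738e-01 × 0.700 = 0.5862.
θ_2 = arcsin 0.5862 = 35.89°.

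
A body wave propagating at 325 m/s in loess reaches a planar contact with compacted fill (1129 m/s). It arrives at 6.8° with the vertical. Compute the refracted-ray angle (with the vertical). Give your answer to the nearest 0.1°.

Snell's law: sin θ₂ = (V₂/V₁)·sin θ₁ = (1129/325)·sin 6.8° = 0.4113.
θ₂ = arcsin 0.4113 = 24.29° from the normal.

24.3°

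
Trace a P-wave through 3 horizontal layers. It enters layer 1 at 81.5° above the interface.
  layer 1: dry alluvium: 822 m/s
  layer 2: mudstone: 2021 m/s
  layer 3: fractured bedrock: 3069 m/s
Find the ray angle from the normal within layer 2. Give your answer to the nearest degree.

21°

From the normal: θ₁ = 90° − 81.5° = 8.5°.
Ray parameter p = sin 8.5° / 822 = 1.7982e-04 s/m.
sin θ_2 = p·V_2 = 1.7982e-04 × 2021 = 0.3634.
θ_2 = 21.31° from the vertical.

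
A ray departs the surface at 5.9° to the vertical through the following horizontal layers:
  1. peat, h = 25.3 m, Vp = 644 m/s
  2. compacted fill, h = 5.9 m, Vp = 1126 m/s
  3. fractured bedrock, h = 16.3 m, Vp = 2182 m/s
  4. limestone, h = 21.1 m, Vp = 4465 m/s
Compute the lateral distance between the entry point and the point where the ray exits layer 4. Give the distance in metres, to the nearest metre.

Ray parameter p = sin 5.9° / 644 m/s = 1.5962e-04 s/m.
Layer 1: θ = 5.90°; offset = 25.3·tan 5.90° = 2.615 m.
Layer 2: sin θ = p·1126 = 0.1797 → θ = 10.35°; offset = 5.9·tan 10.35° = 1.078 m.
Layer 3: sin θ = p·2182 = 0.3483 → θ = 20.38°; offset = 16.3·tan 20.38° = 6.056 m.
Layer 4: sin θ = p·4465 = 0.7127 → θ = 45.45°; offset = 21.1·tan 45.45° = 21.437 m.
Total horizontal offset = 31.185 m.

31 m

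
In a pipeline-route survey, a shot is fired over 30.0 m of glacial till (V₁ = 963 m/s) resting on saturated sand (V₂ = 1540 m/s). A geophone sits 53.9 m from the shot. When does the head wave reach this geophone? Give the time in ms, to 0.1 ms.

83.6 ms

θ_c = arcsin(V₁/V₂) = arcsin(963/1540) = 38.71°, cos θ_c = 0.7804.
Intercept time tᵢ = 2h cos θ_c / V₁ = 2·30.0·0.7804/963 = 0.04862 s.
t = x/V₂ + tᵢ = 53.9/1540 + 0.04862 = 0.08362 s.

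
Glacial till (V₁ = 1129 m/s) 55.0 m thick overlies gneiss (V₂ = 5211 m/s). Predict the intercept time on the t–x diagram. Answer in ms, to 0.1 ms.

95.1 ms

tᵢ = 2h·√(V₂²−V₁²)/(V₁V₂).
√(V₂²−V₁²) = √(5211²−1129²) = 5087.2 m/s.
tᵢ = 2·55.0·5087.2/(1129·5211) = 0.09512 s.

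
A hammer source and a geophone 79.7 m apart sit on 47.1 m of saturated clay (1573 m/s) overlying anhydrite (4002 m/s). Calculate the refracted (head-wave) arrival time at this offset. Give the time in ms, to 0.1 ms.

75.0 ms

t = x/V₂ + 2h·√(V₂²−V₁²)/(V₁V₂).
√(V₂²−V₁²) = √(4002²−1573²) = 3679.9 m/s; delay term = 2·47.1·3679.9/(1573·4002) = 0.05507 s.
t = 79.7/4002 + 0.05507 = 0.07498 s.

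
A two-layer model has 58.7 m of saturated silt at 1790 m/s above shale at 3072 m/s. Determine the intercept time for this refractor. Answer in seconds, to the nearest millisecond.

θ_c = arcsin(V₁/V₂) = arcsin(1790/3072) = 35.64°; cos θ_c = 0.8127.
tᵢ = 2h·cos θ_c / V₁ = 2·58.7·0.8127 / 1790 = 0.05330 s.

0.053 s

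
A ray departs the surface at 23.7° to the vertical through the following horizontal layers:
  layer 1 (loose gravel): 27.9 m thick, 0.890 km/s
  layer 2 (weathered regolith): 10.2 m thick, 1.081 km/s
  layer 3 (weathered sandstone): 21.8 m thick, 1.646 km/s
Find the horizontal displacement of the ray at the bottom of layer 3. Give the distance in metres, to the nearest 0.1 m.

Ray parameter p = sin 23.7° / 0.890 km/s = 4.5163e-01 s/km.
Layer 1: θ = 23.70°; offset = 27.9·tan 23.70° = 12.247 m.
Layer 2: sin θ = p·1.081 = 0.4882 → θ = 29.22°; offset = 10.2·tan 29.22° = 5.706 m.
Layer 3: sin θ = p·1.646 = 0.7434 → θ = 48.02°; offset = 21.8·tan 48.02° = 24.228 m.
Summing the layer offsets gives 42.181 m.

42.2 m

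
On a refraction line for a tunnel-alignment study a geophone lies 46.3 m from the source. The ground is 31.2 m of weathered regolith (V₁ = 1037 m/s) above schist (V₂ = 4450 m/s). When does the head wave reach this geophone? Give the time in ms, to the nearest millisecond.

θ_c = arcsin(V₁/V₂) = arcsin(1037/4450) = 13.48°, cos θ_c = 0.9725.
Intercept time tᵢ = 2h cos θ_c / V₁ = 2·31.2·0.9725/1037 = 0.05852 s.
t = x/V₂ + tᵢ = 46.3/4450 + 0.05852 = 0.06892 s.

69 ms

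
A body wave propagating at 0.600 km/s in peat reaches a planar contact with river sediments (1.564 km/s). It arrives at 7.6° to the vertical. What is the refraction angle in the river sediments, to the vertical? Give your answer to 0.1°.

Snell's law: sin θ₂ = (V₂/V₁)·sin θ₁ = (1.564/0.600)·sin 7.6° = 0.3447.
θ₂ = arcsin 0.3447 = 20.17° from the normal.

20.2°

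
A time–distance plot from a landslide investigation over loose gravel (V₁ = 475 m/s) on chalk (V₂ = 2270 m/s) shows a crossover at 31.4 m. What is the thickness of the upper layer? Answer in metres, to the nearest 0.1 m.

x_cross = 2h·√((V₂+V₁)/(V₂−V₁)) → h = x_cross / (2·√((V₂+V₁)/(V₂−V₁))).
√((V₂+V₁)/(V₂−V₁)) = √((2270+475)/(2270−475)) = 1.2366.
h = 31.4 / (2·1.2366) = 12.70 m.

12.7 m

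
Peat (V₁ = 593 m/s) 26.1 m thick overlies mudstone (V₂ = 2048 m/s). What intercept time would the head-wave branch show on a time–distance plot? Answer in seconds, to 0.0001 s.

0.0843 s

tᵢ = 2h·√(V₂²−V₁²)/(V₁V₂).
√(V₂²−V₁²) = √(2048²−593²) = 1960.3 m/s.
tᵢ = 2·26.1·1960.3/(593·2048) = 0.08426 s.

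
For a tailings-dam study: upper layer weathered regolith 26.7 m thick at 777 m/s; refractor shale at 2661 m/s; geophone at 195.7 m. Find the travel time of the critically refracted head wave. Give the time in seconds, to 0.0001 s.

t = x/V₂ + 2h·√(V₂²−V₁²)/(V₁V₂).
√(V₂²−V₁²) = √(2661²−777²) = 2545.0 m/s; delay term = 2·26.7·2545.0/(777·2661) = 0.06573 s.
t = 195.7/2661 + 0.06573 = 0.13927 s.

0.1393 s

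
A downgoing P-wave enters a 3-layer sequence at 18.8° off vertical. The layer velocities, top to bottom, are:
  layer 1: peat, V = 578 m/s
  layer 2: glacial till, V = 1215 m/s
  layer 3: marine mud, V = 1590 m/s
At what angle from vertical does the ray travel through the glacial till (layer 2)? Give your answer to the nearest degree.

43°

Ray parameter p = sin 18.8° / 578 = 5.5755e-04 s/m.
sin θ_2 = p·V_2 = 5.5755e-04 × 1215 = 0.6774.
θ_2 = arcsin 0.6774 = 42.64°.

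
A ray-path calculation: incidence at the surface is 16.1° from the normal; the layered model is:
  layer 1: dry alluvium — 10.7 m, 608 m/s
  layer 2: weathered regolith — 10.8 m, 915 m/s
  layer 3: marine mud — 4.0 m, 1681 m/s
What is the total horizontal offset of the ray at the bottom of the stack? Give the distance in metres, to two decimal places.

12.83 m

Ray parameter p = sin 16.1° / 608 m/s = 4.5611e-04 s/m.
Layer 1: θ = 16.10°; offset = 10.7·tan 16.10° = 3.0884 m.
Layer 2: sin θ = p·915 = 0.4173 → θ = 24.67°; offset = 10.8·tan 24.67° = 4.9599 m.
Layer 3: sin θ = p·1681 = 0.7667 → θ = 50.06°; offset = 4.0·tan 50.06° = 4.7772 m.
Total horizontal offset = 12.8255 m.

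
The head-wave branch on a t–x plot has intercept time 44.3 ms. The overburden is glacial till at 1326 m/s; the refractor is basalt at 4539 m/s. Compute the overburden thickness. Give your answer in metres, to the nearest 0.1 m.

30.7 m

h = tᵢ·V₁·V₂ / (2·√(V₂²−V₁²)).
√(V₂²−V₁²) = √(4539² − 1326²) = 4341.0 m/s.
h = 0.0443 s × 1326 × 4539 / (2 × 4341.0) = 30.71 m.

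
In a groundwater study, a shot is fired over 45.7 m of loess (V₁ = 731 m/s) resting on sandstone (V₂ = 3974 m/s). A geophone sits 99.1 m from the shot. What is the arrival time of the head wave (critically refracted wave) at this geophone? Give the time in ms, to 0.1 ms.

θ_c = arcsin(V₁/V₂) = arcsin(731/3974) = 10.60°, cos θ_c = 0.9829.
Intercept time tᵢ = 2h cos θ_c / V₁ = 2·45.7·0.9829/731 = 0.12290 s.
t = x/V₂ + tᵢ = 99.1/3974 + 0.12290 = 0.14784 s.

147.8 ms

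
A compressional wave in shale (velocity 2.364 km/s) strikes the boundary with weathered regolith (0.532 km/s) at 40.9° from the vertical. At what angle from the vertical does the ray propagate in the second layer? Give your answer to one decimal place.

8.5°

sin θ₁/V₁ = sin θ₂/V₂ ⇒ sin θ₂ = 0.532·sin 40.9°/2.364 = 0.532·0.6547/2.364 = 0.1473.
θ₂ = sin⁻¹(0.1473) = 8.47° (from vertical).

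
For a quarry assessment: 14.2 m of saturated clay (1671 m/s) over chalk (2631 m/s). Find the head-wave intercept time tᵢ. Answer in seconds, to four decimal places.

tᵢ = 2h·√(V₂²−V₁²)/(V₁V₂).
√(V₂²−V₁²) = √(2631²−1671²) = 2032.2 m/s.
tᵢ = 2·14.2·2032.2/(1671·2631) = 0.01313 s.

0.0131 s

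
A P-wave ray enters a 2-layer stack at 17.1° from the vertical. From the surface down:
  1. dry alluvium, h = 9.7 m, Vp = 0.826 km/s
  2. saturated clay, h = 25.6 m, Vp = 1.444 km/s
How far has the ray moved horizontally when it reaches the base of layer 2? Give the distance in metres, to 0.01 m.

18.33 m

Apply Snell's law at each interface; in layer i the horizontal offset is hᵢ·tan θᵢ.
Layer 1: θ = 17.10°; offset = 9.7·tan 17.10° = 2.9841 m.
Layer 2: sin θ = 1.444·sin 17.1°/0.826 = 0.5140, θ = 30.93°; offset = 25.6·tan 30.93° = 15.3414 m.
Total horizontal offset = 18.3255 m.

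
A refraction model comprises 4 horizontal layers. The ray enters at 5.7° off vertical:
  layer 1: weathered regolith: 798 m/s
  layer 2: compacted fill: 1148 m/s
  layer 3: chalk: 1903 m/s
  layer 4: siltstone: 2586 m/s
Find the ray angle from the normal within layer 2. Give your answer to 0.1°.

Ray parameter p = sin 5.7° / 798 = 1.2446e-04 s/m.
sin θ_2 = p·V_2 = 1.2446e-04 × 1148 = 0.1429.
θ_2 = arcsin 0.1429 = 8.21°.

8.2°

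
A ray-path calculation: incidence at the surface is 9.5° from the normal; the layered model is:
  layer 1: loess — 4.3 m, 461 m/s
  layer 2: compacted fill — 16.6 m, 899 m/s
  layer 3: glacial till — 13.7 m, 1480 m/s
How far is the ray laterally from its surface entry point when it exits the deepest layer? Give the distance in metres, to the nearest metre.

p = sin θ₁/V₁ = sin 9.5°/461 = 3.5802e-04 s/m is conserved through the stack.
Layer 1: θ = 9.50°; offset = 4.3·tan 9.50° = 0.720 m.
Layer 2: sin θ = p·899 = 0.3219 → θ = 18.78°; offset = 16.6·tan 18.78° = 5.643 m.
Layer 3: sin θ = p·1480 = 0.5299 → θ = 32.00°; offset = 13.7·tan 32.00° = 8.560 m.
Summing the layer offsets gives 14.922 m.

15 m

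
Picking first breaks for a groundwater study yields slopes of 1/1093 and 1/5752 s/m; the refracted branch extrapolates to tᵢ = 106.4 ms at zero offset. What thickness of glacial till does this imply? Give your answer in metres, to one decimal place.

59.2 m

h = tᵢ·V₁·V₂ / (2·√(V₂²−V₁²)).
√(V₂²−V₁²) = √(5752² − 1093²) = 5647.2 m/s.
h = 0.1064 s × 1093 × 5752 / (2 × 5647.2) = 59.23 m.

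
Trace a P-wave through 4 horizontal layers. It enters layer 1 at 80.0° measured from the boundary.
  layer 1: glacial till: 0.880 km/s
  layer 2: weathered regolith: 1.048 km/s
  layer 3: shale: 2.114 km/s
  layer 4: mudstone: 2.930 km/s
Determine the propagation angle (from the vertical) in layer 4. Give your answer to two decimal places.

35.32°

From the normal: θ₁ = 90° − 80.0° = 10.0°.
Snell's law across each interface conserves sin θ / V, so sin θ_4 = V_4·sin θ₁/V₁.
sin θ_4 = 2.930 × sin 10.0° / 0.880 = 0.5782.
θ_4 = 35.32° from the vertical.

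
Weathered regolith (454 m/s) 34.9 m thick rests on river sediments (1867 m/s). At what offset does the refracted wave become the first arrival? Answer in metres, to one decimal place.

θ_c = arcsin(454/1867) = 14.07°, so cos θ_c = 0.9700 and tᵢ = 2h cos θ_c/V₁ = 0.1491 s.
At crossover x/V₁ = x/V₂ + tᵢ ⇒ x = tᵢ/(1/V₁ − 1/V₂) = 0.14913/(2.2026e-03 − 5.3562e-04) = 89.46 m.

89.5 m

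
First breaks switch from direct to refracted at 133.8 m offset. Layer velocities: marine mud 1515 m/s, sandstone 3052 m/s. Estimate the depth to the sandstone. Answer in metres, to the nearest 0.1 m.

38.8 m

h = (x_cross/2)·√((V₂−V₁)/(V₂+V₁)).
(V₂−V₁)/(V₂+V₁) = (3052−1515)/(3052+1515) = 0.3365; √ = 0.5801.
h = (133.8/2)·0.5801 = 38.81 m.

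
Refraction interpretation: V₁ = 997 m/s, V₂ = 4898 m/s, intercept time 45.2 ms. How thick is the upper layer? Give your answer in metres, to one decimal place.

θ_c = arcsin(997/4898) = 11.74°; cos θ_c = 0.9791.
tᵢ = 2h cos θ_c/V₁ ⇒ h = tᵢ·V₁/(2 cos θ_c) = 0.0452·997/(2·0.9791) = 23.01 m.

23.0 m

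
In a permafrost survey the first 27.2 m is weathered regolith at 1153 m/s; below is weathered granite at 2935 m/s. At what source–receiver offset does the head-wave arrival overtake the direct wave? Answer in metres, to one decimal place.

x_cross = 2h·√((V₂+V₁)/(V₂−V₁)).
(V₂+V₁)/(V₂−V₁) = (2935+1153)/(2935−1153) = 2.2941; √ = 1.5146.
x_cross = 2·27.2·1.5146 = 82.39 m.

82.4 m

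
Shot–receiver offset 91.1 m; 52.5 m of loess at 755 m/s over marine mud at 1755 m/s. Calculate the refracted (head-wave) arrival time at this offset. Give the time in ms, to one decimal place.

177.5 ms

t = x/V₂ + 2h·√(V₂²−V₁²)/(V₁V₂).
√(V₂²−V₁²) = √(1755²−755²) = 1584.3 m/s; delay term = 2·52.5·1584.3/(755·1755) = 0.12555 s.
t = 91.1/1755 + 0.12555 = 0.17745 s.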